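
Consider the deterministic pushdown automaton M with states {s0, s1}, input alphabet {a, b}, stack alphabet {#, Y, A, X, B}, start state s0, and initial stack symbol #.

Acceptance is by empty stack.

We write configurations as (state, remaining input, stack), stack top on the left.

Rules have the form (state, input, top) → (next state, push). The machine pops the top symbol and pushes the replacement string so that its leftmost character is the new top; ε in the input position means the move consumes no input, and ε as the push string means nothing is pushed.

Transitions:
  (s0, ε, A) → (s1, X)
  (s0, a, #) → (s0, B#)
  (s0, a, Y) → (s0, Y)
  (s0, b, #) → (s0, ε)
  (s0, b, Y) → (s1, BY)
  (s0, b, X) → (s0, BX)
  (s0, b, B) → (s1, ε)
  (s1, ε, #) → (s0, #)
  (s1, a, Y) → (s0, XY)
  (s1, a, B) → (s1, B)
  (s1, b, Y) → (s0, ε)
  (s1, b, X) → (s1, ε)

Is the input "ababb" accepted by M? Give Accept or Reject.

Accept

(s0, ababb, #)
  read a, top #: go to s0, push B# → (s0, babb, B#)
  read b, top B: go to s1, push ε → (s1, abb, #)
  ε-move, top #: go to s0, push # → (s0, abb, #)
  read a, top #: go to s0, push B# → (s0, bb, B#)
  read b, top B: go to s1, push ε → (s1, b, #)
  ε-move, top #: go to s0, push # → (s0, b, #)
  read b, top #: go to s0, push ε → (s0, ε, ε)
All input consumed and the stack is empty.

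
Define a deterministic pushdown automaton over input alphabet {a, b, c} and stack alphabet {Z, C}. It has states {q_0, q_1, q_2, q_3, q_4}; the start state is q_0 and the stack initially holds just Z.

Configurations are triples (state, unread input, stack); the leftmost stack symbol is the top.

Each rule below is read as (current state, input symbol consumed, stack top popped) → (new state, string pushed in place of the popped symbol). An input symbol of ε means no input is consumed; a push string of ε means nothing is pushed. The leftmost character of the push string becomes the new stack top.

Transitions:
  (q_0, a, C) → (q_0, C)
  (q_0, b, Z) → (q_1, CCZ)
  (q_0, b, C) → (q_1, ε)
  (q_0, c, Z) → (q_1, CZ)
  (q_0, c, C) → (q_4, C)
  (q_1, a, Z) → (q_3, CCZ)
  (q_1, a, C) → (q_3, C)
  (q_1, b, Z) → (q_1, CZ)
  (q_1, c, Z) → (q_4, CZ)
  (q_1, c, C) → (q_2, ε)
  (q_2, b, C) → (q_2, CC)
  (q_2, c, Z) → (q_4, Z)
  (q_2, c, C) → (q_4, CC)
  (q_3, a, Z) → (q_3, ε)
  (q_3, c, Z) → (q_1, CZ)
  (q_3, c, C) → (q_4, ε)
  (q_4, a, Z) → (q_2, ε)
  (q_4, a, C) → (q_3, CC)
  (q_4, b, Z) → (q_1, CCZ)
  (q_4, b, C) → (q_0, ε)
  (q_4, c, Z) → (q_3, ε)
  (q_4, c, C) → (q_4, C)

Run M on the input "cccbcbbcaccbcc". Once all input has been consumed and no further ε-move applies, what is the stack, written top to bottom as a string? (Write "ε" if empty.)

(q_0, cccbcbbcaccbcc, Z)
  read c, top Z: go to q_1, push CZ → (q_1, ccbcbbcaccbcc, CZ)
  read c, top C: go to q_2, push ε → (q_2, cbcbbcaccbcc, Z)
  read c, top Z: go to q_4, push Z → (q_4, bcbbcaccbcc, Z)
  read b, top Z: go to q_1, push CCZ → (q_1, cbbcaccbcc, CCZ)
  read c, top C: go to q_2, push ε → (q_2, bbcaccbcc, CZ)
  read b, top C: go to q_2, push CC → (q_2, bcaccbcc, CCZ)
  read b, top C: go to q_2, push CC → (q_2, caccbcc, CCCZ)
  read c, top C: go to q_4, push CC → (q_4, accbcc, CCCCZ)
  read a, top C: go to q_3, push CC → (q_3, ccbcc, CCCCCZ)
  read c, top C: go to q_4, push ε → (q_4, cbcc, CCCCZ)
  read c, top C: go to q_4, push C → (q_4, bcc, CCCCZ)
  read b, top C: go to q_0, push ε → (q_0, cc, CCCZ)
  read c, top C: go to q_4, push C → (q_4, c, CCCZ)
  read c, top C: go to q_4, push C → (q_4, ε, CCCZ)
All input consumed in state q_4 with stack CCCZ.

CCCZ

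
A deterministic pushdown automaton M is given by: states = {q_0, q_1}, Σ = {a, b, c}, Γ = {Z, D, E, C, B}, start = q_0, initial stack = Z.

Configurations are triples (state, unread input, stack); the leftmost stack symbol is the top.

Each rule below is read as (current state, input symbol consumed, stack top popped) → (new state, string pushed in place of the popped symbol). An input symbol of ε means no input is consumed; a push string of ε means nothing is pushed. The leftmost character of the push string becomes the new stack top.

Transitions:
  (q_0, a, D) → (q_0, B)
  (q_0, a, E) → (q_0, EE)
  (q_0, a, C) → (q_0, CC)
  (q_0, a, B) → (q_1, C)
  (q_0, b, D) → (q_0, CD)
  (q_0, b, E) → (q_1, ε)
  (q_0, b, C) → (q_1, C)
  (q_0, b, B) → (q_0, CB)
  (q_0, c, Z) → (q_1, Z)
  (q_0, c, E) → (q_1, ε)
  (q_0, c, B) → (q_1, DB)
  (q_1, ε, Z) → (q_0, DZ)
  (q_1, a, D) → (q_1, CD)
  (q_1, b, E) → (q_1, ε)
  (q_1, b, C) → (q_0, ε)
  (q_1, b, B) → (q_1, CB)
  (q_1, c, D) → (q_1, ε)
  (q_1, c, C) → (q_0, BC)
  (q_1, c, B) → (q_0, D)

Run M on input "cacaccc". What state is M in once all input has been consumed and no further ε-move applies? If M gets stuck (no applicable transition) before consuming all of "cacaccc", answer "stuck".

q_1

(q_0, cacaccc, Z) ⊢ (q_1, acaccc, Z) ⊢ (q_0, acaccc, DZ) ⊢ (q_0, caccc, BZ) ⊢ (q_1, accc, DBZ) ⊢ (q_1, ccc, CDBZ) ⊢ (q_0, cc, BCDBZ) ⊢ (q_1, c, DBCDBZ) ⊢ (q_1, ε, BCDBZ)
All input consumed; M is in state q_1.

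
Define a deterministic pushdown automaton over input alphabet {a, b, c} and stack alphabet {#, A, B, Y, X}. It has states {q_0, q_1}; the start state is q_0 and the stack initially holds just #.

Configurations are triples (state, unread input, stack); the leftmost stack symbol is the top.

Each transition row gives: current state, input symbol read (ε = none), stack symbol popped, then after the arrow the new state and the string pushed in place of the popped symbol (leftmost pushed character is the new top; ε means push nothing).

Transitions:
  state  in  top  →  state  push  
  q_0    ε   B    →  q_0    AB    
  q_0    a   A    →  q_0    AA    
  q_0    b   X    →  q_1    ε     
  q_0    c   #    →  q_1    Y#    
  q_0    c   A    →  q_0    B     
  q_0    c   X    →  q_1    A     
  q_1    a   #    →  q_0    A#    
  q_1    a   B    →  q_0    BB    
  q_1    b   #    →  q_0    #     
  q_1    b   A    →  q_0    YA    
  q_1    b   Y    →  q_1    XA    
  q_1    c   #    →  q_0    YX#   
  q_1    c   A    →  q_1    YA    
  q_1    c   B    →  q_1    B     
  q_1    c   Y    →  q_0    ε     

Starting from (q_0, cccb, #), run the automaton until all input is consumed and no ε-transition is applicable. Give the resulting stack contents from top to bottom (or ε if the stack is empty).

(q_0, cccb, #) ⊢ (q_1, ccb, Y#) ⊢ (q_0, cb, #) ⊢ (q_1, b, Y#) ⊢ (q_1, ε, XA#)
All input consumed in state q_1 with stack XA#.

XA#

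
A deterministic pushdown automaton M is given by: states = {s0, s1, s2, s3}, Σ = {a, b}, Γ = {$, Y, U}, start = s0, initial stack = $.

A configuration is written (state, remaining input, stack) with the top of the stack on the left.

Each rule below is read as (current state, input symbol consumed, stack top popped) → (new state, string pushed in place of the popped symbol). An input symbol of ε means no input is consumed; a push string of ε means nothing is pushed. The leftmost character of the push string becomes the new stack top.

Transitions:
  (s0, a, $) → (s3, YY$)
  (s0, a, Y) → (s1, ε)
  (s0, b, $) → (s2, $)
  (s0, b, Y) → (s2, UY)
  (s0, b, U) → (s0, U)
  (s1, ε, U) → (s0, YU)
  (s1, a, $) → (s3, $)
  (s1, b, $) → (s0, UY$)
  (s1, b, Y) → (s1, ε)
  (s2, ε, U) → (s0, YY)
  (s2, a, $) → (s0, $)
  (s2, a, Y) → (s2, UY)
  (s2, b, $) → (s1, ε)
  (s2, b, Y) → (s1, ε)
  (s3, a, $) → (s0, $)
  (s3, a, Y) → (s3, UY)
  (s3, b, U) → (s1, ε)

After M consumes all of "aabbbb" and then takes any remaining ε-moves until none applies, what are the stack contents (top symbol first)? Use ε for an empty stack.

UY$

(s0, aabbbb, $)
  read a, top $: go to s3, push YY$ → (s3, abbbb, YY$)
  read a, top Y: go to s3, push UY → (s3, bbbb, UYY$)
  read b, top U: go to s1, push ε → (s1, bbb, YY$)
  read b, top Y: go to s1, push ε → (s1, bb, Y$)
  read b, top Y: go to s1, push ε → (s1, b, $)
  read b, top $: go to s0, push UY$ → (s0, ε, UY$)
All input consumed in state s0 with stack UY$.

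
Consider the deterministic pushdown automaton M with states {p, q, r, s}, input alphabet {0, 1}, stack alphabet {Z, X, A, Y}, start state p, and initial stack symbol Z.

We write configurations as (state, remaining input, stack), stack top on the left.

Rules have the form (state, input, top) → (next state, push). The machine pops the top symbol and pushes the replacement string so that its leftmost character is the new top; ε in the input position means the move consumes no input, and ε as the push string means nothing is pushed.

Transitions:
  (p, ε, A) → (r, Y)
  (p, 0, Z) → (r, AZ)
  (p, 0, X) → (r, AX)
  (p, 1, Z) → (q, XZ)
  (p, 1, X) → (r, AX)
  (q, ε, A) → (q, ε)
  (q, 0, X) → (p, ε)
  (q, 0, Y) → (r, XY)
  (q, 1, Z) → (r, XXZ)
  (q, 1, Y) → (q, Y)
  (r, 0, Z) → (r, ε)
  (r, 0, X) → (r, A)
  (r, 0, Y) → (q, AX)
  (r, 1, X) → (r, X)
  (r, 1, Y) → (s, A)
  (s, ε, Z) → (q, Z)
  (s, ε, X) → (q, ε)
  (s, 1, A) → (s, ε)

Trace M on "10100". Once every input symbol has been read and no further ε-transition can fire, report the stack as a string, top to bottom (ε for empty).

AZ

(p, 10100, Z)
  read 1, top Z: go to q, push XZ → (q, 0100, XZ)
  read 0, top X: go to p, push ε → (p, 100, Z)
  read 1, top Z: go to q, push XZ → (q, 00, XZ)
  read 0, top X: go to p, push ε → (p, 0, Z)
  read 0, top Z: go to r, push AZ → (r, ε, AZ)
All input consumed in state r with stack AZ.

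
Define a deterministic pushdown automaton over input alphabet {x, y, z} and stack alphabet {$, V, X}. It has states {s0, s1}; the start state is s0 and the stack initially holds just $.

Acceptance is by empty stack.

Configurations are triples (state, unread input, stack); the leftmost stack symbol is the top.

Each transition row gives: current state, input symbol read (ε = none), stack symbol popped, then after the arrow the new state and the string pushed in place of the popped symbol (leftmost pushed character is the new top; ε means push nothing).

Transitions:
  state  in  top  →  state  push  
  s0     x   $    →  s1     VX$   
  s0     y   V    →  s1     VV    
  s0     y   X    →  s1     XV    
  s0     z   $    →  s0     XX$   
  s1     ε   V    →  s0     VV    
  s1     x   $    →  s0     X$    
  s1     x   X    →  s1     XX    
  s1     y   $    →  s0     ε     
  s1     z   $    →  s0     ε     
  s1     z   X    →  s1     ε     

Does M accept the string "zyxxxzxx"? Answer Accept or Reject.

Reject

(s0, zyxxxzxx, $)
  read z, top $: go to s0, push XX$ → (s0, yxxxzxx, XX$)
  read y, top X: go to s1, push XV → (s1, xxxzxx, XVX$)
  read x, top X: go to s1, push XX → (s1, xxzxx, XXVX$)
  read x, top X: go to s1, push XX → (s1, xzxx, XXXVX$)
  read x, top X: go to s1, push XX → (s1, zxx, XXXXVX$)
  read z, top X: go to s1, push ε → (s1, xx, XXXVX$)
  read x, top X: go to s1, push XX → (s1, x, XXXXVX$)
  read x, top X: go to s1, push XX → (s1, ε, XXXXXVX$)
All input consumed; stack is XXXXXVX$, not empty, and no further ε-move applies.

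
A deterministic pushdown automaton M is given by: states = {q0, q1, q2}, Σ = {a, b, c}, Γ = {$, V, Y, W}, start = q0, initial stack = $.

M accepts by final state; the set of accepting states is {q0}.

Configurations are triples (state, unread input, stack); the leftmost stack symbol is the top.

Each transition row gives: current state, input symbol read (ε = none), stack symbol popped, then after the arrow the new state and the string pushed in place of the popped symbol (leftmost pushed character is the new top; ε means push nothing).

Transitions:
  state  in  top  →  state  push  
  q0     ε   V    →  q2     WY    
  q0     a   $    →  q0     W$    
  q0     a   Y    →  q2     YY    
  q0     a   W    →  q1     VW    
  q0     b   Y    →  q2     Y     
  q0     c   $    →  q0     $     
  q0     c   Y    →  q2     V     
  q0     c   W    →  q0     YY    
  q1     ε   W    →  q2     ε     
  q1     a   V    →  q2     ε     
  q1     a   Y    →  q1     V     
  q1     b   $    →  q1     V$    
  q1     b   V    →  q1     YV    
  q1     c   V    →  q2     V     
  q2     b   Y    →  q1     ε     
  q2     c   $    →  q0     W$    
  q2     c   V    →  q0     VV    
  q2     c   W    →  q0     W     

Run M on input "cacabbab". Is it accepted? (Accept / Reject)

(q0, cacabbab, $)
  read c, top $: go to q0, push $ → (q0, acabbab, $)
  read a, top $: go to q0, push W$ → (q0, cabbab, W$)
  read c, top W: go to q0, push YY → (q0, abbab, YY$)
  read a, top Y: go to q2, push YY → (q2, bbab, YYY$)
  read b, top Y: go to q1, push ε → (q1, bab, YY$)
No transition applies at (q1, bab, YY$); input not fully consumed.

Reject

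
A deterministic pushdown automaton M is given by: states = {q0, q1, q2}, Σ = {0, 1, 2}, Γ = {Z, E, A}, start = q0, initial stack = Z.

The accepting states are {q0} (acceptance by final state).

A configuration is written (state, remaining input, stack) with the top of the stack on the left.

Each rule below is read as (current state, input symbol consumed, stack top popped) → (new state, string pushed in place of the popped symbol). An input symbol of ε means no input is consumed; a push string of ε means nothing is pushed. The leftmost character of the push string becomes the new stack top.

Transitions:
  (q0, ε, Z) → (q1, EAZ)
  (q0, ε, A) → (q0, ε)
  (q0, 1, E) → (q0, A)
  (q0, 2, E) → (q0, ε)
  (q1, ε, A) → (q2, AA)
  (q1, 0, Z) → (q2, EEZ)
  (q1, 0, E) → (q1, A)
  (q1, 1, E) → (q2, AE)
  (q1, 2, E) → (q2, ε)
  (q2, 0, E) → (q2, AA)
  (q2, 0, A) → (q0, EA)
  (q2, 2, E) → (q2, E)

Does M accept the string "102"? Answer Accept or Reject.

Accept

(q0, 102, Z) ⊢ (q1, 102, EAZ) ⊢ (q2, 02, AEAZ) ⊢ (q0, 2, EAEAZ) ⊢ (q0, ε, AEAZ)
All input consumed; state q0 ∈ F.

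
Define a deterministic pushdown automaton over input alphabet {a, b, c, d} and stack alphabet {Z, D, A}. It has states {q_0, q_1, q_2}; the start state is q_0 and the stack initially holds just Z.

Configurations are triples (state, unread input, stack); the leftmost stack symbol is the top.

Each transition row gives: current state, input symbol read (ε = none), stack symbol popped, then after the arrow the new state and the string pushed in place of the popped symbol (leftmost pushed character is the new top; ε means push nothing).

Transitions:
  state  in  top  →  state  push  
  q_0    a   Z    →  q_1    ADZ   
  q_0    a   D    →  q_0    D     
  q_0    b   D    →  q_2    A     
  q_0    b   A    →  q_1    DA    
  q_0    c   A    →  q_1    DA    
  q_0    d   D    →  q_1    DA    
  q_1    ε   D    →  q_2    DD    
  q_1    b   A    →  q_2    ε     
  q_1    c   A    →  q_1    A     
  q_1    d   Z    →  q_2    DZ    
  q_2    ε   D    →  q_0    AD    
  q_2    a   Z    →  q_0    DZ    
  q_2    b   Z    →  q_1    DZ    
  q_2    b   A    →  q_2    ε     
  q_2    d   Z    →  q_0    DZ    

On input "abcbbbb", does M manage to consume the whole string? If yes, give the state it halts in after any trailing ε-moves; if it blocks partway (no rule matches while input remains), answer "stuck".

q_0

(q_0, abcbbbb, Z)
  read a, top Z: go to q_1, push ADZ → (q_1, bcbbbb, ADZ)
  read b, top A: go to q_2, push ε → (q_2, cbbbb, DZ)
  ε-move, top D: go to q_0, push AD → (q_0, cbbbb, ADZ)
  read c, top A: go to q_1, push DA → (q_1, bbbb, DADZ)
  ε-move, top D: go to q_2, push DD → (q_2, bbbb, DDADZ)
  ε-move, top D: go to q_0, push AD → (q_0, bbbb, ADDADZ)
  read b, top A: go to q_1, push DA → (q_1, bbb, DADDADZ)
  ε-move, top D: go to q_2, push DD → (q_2, bbb, DDADDADZ)
  ε-move, top D: go to q_0, push AD → (q_0, bbb, ADDADDADZ)
  read b, top A: go to q_1, push DA → (q_1, bb, DADDADDADZ)
  ε-move, top D: go to q_2, push DD → (q_2, bb, DDADDADDADZ)
  ε-move, top D: go to q_0, push AD → (q_0, bb, ADDADDADDADZ)
  read b, top A: go to q_1, push DA → (q_1, b, DADDADDADDADZ)
  ε-move, top D: go to q_2, push DD → (q_2, b, DDADDADDADDADZ)
  ε-move, top D: go to q_0, push AD → (q_0, b, ADDADDADDADDADZ)
  read b, top A: go to q_1, push DA → (q_1, ε, DADDADDADDADDADZ)
  ε-move, top D: go to q_2, push DD → (q_2, ε, DDADDADDADDADDADZ)
  ε-move, top D: go to q_0, push AD → (q_0, ε, ADDADDADDADDADDADZ)
All input consumed; M is in state q_0.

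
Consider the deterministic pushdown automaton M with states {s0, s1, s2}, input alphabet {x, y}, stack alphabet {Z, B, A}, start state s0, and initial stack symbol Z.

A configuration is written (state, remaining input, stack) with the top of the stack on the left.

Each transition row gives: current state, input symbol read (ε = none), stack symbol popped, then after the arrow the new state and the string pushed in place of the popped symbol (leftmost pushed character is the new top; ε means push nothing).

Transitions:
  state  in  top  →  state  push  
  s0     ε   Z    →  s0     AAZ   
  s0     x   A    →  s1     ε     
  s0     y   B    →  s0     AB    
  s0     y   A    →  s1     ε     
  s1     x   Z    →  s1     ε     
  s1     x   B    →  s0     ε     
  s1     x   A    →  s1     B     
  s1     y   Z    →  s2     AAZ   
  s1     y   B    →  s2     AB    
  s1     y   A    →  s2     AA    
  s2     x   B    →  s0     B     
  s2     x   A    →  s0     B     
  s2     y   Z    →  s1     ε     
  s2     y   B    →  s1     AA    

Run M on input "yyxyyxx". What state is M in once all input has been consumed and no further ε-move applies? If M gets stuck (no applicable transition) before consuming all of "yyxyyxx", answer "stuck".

s1

(s0, yyxyyxx, Z)
  ε-move, top Z: go to s0, push AAZ → (s0, yyxyyxx, AAZ)
  read y, top A: go to s1, push ε → (s1, yxyyxx, AZ)
  read y, top A: go to s2, push AA → (s2, xyyxx, AAZ)
  read x, top A: go to s0, push B → (s0, yyxx, BAZ)
  read y, top B: go to s0, push AB → (s0, yxx, ABAZ)
  read y, top A: go to s1, push ε → (s1, xx, BAZ)
  read x, top B: go to s0, push ε → (s0, x, AZ)
  read x, top A: go to s1, push ε → (s1, ε, Z)
All input consumed; M is in state s1.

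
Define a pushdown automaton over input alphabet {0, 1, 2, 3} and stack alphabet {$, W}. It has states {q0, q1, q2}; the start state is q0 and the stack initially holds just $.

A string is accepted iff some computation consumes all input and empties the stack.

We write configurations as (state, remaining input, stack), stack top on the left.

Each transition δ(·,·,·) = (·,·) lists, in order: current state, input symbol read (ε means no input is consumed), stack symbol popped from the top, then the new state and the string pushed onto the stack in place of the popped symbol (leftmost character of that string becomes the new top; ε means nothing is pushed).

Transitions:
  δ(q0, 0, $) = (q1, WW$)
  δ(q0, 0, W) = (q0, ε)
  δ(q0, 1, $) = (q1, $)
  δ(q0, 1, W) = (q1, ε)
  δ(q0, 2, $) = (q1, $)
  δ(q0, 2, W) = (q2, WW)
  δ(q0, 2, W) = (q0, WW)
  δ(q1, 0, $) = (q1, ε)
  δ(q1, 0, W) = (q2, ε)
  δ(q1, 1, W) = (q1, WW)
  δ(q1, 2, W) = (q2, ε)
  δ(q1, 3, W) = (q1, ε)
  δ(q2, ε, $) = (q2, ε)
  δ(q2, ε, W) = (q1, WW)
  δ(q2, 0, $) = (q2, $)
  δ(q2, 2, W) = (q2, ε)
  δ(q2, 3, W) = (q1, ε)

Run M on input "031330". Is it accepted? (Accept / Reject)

One accepting computation: (q0, 031330, $) ⊢ (q1, 31330, WW$) ⊢ (q1, 1330, W$) ⊢ (q1, 330, WW$) ⊢ (q1, 30, W$) ⊢ (q1, 0, $) ⊢ (q1, ε, ε)
All input consumed and the stack is empty.

Accept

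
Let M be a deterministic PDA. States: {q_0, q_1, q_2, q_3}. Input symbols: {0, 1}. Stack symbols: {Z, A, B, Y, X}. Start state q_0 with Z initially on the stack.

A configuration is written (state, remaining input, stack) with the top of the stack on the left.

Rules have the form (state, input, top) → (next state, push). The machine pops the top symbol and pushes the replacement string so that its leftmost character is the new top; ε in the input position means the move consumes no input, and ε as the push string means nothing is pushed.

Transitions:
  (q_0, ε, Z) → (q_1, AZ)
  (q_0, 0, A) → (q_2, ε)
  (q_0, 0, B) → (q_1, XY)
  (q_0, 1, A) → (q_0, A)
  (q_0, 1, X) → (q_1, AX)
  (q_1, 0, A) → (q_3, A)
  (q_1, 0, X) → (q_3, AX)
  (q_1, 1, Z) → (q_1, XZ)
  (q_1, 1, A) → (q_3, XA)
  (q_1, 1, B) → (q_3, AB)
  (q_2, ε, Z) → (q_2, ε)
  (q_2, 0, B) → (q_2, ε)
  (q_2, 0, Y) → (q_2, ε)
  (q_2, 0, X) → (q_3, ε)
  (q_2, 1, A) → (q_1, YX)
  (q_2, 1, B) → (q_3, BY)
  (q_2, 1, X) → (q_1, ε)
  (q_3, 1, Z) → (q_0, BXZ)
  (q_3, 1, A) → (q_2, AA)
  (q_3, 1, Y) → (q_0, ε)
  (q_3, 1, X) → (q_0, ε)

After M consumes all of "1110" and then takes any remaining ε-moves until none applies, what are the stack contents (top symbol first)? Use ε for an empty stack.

(q_0, 1110, Z)
  ε-move, top Z: go to q_1, push AZ → (q_1, 1110, AZ)
  read 1, top A: go to q_3, push XA → (q_3, 110, XAZ)
  read 1, top X: go to q_0, push ε → (q_0, 10, AZ)
  read 1, top A: go to q_0, push A → (q_0, 0, AZ)
  read 0, top A: go to q_2, push ε → (q_2, ε, Z)
  ε-move, top Z: go to q_2, push ε → (q_2, ε, ε)
All input consumed in state q_2 with stack ε.

ε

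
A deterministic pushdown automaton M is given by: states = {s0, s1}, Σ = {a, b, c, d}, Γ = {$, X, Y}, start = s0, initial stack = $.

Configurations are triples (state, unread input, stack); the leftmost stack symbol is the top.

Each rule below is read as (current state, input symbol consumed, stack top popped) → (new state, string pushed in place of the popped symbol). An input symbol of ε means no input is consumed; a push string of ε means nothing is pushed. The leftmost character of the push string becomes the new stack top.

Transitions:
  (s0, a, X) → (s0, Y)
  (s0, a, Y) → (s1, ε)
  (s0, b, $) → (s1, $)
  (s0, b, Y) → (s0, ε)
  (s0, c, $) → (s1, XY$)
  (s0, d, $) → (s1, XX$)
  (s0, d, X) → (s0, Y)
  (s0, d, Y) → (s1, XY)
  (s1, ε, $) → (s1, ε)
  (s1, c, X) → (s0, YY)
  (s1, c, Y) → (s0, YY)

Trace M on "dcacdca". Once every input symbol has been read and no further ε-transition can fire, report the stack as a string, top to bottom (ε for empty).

YYYX$

(s0, dcacdca, $) ⊢ (s1, cacdca, XX$) ⊢ (s0, acdca, YYX$) ⊢ (s1, cdca, YX$) ⊢ (s0, dca, YYX$) ⊢ (s1, ca, XYYX$) ⊢ (s0, a, YYYYX$) ⊢ (s1, ε, YYYX$)
All input consumed in state s1 with stack YYYX$.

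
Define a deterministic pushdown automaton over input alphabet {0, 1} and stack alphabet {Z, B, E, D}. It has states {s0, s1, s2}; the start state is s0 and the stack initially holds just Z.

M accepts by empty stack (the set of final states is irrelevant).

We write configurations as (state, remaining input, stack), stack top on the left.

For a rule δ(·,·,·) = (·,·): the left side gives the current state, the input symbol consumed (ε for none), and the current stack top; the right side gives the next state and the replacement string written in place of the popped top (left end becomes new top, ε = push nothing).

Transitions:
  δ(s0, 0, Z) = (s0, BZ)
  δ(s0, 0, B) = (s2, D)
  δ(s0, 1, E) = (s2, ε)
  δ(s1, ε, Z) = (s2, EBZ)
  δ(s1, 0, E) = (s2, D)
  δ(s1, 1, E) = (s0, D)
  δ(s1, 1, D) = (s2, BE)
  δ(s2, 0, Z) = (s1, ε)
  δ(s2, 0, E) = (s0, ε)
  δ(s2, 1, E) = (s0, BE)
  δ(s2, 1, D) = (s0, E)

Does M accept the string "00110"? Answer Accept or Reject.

Accept

(s0, 00110, Z)
  read 0, top Z: go to s0, push BZ → (s0, 0110, BZ)
  read 0, top B: go to s2, push D → (s2, 110, DZ)
  read 1, top D: go to s0, push E → (s0, 10, EZ)
  read 1, top E: go to s2, push ε → (s2, 0, Z)
  read 0, top Z: go to s1, push ε → (s1, ε, ε)
All input consumed and the stack is empty.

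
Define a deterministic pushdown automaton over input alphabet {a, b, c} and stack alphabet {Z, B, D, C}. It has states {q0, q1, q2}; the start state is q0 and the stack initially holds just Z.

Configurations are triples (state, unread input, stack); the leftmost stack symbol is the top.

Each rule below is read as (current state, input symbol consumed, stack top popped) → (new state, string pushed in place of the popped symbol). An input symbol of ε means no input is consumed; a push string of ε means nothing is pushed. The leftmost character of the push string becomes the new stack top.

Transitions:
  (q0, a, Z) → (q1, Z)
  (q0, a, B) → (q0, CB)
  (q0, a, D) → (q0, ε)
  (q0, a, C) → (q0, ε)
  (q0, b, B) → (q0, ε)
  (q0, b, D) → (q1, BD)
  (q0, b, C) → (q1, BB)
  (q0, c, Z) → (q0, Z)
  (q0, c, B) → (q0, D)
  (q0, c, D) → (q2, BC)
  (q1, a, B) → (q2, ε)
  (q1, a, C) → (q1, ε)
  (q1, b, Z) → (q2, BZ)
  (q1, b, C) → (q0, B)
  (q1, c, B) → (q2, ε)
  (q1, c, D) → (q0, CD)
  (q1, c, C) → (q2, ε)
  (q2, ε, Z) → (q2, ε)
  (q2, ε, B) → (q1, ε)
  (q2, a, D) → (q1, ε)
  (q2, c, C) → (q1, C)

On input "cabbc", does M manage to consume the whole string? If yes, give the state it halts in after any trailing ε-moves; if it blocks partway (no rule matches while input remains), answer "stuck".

stuck

(q0, cabbc, Z)
  read c, top Z: go to q0, push Z → (q0, abbc, Z)
  read a, top Z: go to q1, push Z → (q1, bbc, Z)
  read b, top Z: go to q2, push BZ → (q2, bc, BZ)
  ε-move, top B: go to q1, push ε → (q1, bc, Z)
  read b, top Z: go to q2, push BZ → (q2, c, BZ)
  ε-move, top B: go to q1, push ε → (q1, c, Z)
No transition for (q1, c, top Z); M blocks with input c remaining.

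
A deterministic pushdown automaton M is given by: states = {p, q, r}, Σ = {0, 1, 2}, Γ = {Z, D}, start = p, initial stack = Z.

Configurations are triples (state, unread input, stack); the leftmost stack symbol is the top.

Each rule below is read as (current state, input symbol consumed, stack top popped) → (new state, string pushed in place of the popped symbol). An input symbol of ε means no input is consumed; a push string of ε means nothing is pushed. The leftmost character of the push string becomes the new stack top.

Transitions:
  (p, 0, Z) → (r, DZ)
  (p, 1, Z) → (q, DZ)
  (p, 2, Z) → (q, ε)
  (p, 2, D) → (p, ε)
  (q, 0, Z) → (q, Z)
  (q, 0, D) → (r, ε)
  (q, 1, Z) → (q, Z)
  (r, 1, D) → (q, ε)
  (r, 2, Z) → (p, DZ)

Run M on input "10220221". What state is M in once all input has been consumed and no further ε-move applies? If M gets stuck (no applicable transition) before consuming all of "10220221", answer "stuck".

(p, 10220221, Z)
  read 1, top Z: go to q, push DZ → (q, 0220221, DZ)
  read 0, top D: go to r, push ε → (r, 220221, Z)
  read 2, top Z: go to p, push DZ → (p, 20221, DZ)
  read 2, top D: go to p, push ε → (p, 0221, Z)
  read 0, top Z: go to r, push DZ → (r, 221, DZ)
No transition for (r, 2, top D); M blocks with input 221 remaining.

stuck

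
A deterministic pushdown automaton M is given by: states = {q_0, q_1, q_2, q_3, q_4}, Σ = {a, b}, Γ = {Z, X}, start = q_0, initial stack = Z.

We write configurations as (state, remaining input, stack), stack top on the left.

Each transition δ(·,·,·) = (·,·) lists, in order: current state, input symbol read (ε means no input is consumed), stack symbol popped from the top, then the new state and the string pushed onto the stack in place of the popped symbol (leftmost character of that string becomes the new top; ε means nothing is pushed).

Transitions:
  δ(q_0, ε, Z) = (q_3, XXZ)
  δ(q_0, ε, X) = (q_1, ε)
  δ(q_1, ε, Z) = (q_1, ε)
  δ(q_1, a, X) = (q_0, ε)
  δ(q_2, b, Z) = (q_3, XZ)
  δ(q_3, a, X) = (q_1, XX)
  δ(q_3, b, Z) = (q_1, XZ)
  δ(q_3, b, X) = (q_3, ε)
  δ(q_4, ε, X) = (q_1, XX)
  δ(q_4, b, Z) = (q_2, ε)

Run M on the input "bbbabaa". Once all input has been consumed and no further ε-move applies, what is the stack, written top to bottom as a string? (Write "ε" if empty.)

ε

(q_0, bbbabaa, Z)
  ε-move, top Z: go to q_3, push XXZ → (q_3, bbbabaa, XXZ)
  read b, top X: go to q_3, push ε → (q_3, bbabaa, XZ)
  read b, top X: go to q_3, push ε → (q_3, babaa, Z)
  read b, top Z: go to q_1, push XZ → (q_1, abaa, XZ)
  read a, top X: go to q_0, push ε → (q_0, baa, Z)
  ε-move, top Z: go to q_3, push XXZ → (q_3, baa, XXZ)
  read b, top X: go to q_3, push ε → (q_3, aa, XZ)
  read a, top X: go to q_1, push XX → (q_1, a, XXZ)
  read a, top X: go to q_0, push ε → (q_0, ε, XZ)
  ε-move, top X: go to q_1, push ε → (q_1, ε, Z)
  ε-move, top Z: go to q_1, push ε → (q_1, ε, ε)
All input consumed in state q_1 with stack ε.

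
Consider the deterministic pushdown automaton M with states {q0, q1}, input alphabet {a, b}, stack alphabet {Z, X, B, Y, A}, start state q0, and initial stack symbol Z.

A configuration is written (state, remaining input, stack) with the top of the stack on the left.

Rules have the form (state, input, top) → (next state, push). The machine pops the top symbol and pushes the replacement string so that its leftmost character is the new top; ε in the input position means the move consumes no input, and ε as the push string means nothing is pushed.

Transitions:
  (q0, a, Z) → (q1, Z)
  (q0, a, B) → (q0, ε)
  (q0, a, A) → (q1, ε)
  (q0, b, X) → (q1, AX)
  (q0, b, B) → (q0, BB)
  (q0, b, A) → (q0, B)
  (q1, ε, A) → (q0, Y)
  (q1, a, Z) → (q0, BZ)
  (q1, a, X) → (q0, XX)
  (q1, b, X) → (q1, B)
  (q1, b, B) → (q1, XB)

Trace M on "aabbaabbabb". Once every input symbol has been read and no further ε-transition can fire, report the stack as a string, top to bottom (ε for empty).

BBBBZ

(q0, aabbaabbabb, Z)
  read a, top Z: go to q1, push Z → (q1, abbaabbabb, Z)
  read a, top Z: go to q0, push BZ → (q0, bbaabbabb, BZ)
  read b, top B: go to q0, push BB → (q0, baabbabb, BBZ)
  read b, top B: go to q0, push BB → (q0, aabbabb, BBBZ)
  read a, top B: go to q0, push ε → (q0, abbabb, BBZ)
  read a, top B: go to q0, push ε → (q0, bbabb, BZ)
  read b, top B: go to q0, push BB → (q0, babb, BBZ)
  read b, top B: go to q0, push BB → (q0, abb, BBBZ)
  read a, top B: go to q0, push ε → (q0, bb, BBZ)
  read b, top B: go to q0, push BB → (q0, b, BBBZ)
  read b, top B: go to q0, push BB → (q0, ε, BBBBZ)
All input consumed in state q0 with stack BBBBZ.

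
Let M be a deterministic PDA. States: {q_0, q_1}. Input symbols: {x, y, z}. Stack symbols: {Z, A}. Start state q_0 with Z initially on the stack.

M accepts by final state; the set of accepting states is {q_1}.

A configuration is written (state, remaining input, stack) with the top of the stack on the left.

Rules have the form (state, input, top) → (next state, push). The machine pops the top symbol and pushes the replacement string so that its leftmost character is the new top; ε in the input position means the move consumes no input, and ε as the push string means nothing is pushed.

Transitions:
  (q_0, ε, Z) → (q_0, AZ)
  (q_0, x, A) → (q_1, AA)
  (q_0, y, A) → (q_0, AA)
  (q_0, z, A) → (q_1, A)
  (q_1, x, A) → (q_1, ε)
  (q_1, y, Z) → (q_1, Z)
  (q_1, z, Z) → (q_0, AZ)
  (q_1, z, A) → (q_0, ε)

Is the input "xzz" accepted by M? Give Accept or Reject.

(q_0, xzz, Z)
  ε-move, top Z: go to q_0, push AZ → (q_0, xzz, AZ)
  read x, top A: go to q_1, push AA → (q_1, zz, AAZ)
  read z, top A: go to q_0, push ε → (q_0, z, AZ)
  read z, top A: go to q_1, push A → (q_1, ε, AZ)
All input consumed; state q_1 ∈ F.

Accept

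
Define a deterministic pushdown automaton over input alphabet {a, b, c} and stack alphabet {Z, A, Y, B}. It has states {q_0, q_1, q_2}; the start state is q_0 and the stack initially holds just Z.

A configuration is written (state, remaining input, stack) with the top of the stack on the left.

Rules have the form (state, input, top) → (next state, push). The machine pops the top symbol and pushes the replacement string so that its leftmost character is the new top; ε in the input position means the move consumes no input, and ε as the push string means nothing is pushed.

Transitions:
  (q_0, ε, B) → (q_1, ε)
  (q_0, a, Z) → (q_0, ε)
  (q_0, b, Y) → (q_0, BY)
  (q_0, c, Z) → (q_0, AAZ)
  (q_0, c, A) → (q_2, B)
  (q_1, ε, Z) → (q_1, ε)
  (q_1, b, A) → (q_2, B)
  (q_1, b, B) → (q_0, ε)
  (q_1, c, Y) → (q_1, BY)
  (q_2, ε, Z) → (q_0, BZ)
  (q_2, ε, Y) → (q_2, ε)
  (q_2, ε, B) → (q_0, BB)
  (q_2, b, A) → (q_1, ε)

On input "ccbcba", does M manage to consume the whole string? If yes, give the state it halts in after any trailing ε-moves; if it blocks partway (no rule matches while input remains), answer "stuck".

(q_0, ccbcba, Z)
  read c, top Z: go to q_0, push AAZ → (q_0, cbcba, AAZ)
  read c, top A: go to q_2, push B → (q_2, bcba, BAZ)
  ε-move, top B: go to q_0, push BB → (q_0, bcba, BBAZ)
  ε-move, top B: go to q_1, push ε → (q_1, bcba, BAZ)
  read b, top B: go to q_0, push ε → (q_0, cba, AZ)
  read c, top A: go to q_2, push B → (q_2, ba, BZ)
  ε-move, top B: go to q_0, push BB → (q_0, ba, BBZ)
  ε-move, top B: go to q_1, push ε → (q_1, ba, BZ)
  read b, top B: go to q_0, push ε → (q_0, a, Z)
  read a, top Z: go to q_0, push ε → (q_0, ε, ε)
All input consumed; M is in state q_0.

q_0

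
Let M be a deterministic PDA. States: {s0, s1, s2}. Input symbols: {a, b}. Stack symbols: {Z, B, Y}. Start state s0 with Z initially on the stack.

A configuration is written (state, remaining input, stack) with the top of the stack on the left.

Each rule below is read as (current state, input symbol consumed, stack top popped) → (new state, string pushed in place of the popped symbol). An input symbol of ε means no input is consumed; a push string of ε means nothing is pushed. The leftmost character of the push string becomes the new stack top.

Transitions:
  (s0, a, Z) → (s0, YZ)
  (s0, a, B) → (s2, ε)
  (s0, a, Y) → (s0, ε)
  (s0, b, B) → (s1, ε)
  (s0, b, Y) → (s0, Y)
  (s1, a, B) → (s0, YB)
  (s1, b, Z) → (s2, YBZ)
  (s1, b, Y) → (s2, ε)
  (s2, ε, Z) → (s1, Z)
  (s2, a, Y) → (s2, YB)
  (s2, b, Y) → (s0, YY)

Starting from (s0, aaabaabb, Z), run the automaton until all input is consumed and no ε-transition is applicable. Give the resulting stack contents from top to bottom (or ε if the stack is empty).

(s0, aaabaabb, Z)
  read a, top Z: go to s0, push YZ → (s0, aabaabb, YZ)
  read a, top Y: go to s0, push ε → (s0, abaabb, Z)
  read a, top Z: go to s0, push YZ → (s0, baabb, YZ)
  read b, top Y: go to s0, push Y → (s0, aabb, YZ)
  read a, top Y: go to s0, push ε → (s0, abb, Z)
  read a, top Z: go to s0, push YZ → (s0, bb, YZ)
  read b, top Y: go to s0, push Y → (s0, b, YZ)
  read b, top Y: go to s0, push Y → (s0, ε, YZ)
All input consumed in state s0 with stack YZ.

YZ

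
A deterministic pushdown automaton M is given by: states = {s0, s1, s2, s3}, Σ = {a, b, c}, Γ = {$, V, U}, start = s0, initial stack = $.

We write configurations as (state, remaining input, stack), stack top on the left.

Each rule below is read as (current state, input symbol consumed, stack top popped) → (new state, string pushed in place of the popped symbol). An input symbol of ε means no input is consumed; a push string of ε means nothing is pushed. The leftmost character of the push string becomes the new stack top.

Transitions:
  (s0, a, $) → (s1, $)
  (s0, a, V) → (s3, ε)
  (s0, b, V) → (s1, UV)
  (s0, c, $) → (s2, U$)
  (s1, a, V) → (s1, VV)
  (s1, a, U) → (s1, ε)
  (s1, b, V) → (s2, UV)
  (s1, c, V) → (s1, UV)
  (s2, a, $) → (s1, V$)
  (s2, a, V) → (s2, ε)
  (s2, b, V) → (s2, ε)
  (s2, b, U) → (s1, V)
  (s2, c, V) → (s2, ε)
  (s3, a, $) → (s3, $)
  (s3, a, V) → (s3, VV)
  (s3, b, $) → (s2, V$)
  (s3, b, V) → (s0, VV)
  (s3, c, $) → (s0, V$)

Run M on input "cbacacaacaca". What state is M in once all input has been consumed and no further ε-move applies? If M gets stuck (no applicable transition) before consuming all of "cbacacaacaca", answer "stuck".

s1

(s0, cbacacaacaca, $) ⊢ (s2, bacacaacaca, U$) ⊢ (s1, acacaacaca, V$) ⊢ (s1, cacaacaca, VV$) ⊢ (s1, acaacaca, UVV$) ⊢ (s1, caacaca, VV$) ⊢ (s1, aacaca, UVV$) ⊢ (s1, acaca, VV$) ⊢ (s1, caca, VVV$) ⊢ (s1, aca, UVVV$) ⊢ (s1, ca, VVV$) ⊢ (s1, a, UVVV$) ⊢ (s1, ε, VVV$)
All input consumed; M is in state s1.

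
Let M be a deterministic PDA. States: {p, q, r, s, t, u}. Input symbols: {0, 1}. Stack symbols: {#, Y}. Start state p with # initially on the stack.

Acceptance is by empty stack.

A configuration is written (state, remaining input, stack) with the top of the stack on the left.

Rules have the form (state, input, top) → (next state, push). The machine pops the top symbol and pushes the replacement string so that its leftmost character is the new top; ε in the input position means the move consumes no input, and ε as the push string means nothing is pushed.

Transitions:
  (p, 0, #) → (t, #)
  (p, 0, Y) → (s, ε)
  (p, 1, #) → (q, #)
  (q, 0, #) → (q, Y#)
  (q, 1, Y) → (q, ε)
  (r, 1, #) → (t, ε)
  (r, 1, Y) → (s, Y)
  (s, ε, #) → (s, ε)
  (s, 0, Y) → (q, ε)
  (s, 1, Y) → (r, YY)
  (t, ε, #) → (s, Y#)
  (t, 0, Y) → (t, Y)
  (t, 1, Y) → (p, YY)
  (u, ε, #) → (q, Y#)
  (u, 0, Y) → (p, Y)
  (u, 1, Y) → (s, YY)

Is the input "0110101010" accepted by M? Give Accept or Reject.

(p, 0110101010, #) ⊢ (t, 110101010, #) ⊢ (s, 110101010, Y#) ⊢ (r, 10101010, YY#) ⊢ (s, 0101010, YY#) ⊢ (q, 101010, Y#) ⊢ (q, 01010, #) ⊢ (q, 1010, Y#) ⊢ (q, 010, #) ⊢ (q, 10, Y#) ⊢ (q, 0, #) ⊢ (q, ε, Y#)
All input consumed; stack is Y#, not empty, and no further ε-move applies.

Reject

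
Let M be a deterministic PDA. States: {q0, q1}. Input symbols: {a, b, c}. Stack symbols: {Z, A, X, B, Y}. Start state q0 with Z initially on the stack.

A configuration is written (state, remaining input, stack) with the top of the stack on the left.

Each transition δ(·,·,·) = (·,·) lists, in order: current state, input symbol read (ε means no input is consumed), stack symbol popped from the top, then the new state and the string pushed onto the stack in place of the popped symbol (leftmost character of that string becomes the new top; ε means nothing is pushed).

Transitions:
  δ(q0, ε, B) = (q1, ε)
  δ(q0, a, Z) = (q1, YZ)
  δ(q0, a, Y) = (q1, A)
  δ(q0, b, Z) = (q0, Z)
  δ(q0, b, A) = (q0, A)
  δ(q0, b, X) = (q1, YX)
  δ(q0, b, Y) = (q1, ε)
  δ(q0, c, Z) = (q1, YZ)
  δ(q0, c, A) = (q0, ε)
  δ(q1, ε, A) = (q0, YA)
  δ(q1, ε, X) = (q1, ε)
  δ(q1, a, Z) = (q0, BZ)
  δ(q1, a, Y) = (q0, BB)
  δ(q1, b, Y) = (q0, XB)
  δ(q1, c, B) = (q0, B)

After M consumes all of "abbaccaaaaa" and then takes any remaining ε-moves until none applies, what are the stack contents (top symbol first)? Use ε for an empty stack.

(q0, abbaccaaaaa, Z)
  read a, top Z: go to q1, push YZ → (q1, bbaccaaaaa, YZ)
  read b, top Y: go to q0, push XB → (q0, baccaaaaa, XBZ)
  read b, top X: go to q1, push YX → (q1, accaaaaa, YXBZ)
  read a, top Y: go to q0, push BB → (q0, ccaaaaa, BBXBZ)
  ε-move, top B: go to q1, push ε → (q1, ccaaaaa, BXBZ)
  read c, top B: go to q0, push B → (q0, caaaaa, BXBZ)
  ε-move, top B: go to q1, push ε → (q1, caaaaa, XBZ)
  ε-move, top X: go to q1, push ε → (q1, caaaaa, BZ)
  read c, top B: go to q0, push B → (q0, aaaaa, BZ)
  ε-move, top B: go to q1, push ε → (q1, aaaaa, Z)
  read a, top Z: go to q0, push BZ → (q0, aaaa, BZ)
  ε-move, top B: go to q1, push ε → (q1, aaaa, Z)
  read a, top Z: go to q0, push BZ → (q0, aaa, BZ)
  ε-move, top B: go to q1, push ε → (q1, aaa, Z)
  read a, top Z: go to q0, push BZ → (q0, aa, BZ)
  ε-move, top B: go to q1, push ε → (q1, aa, Z)
  read a, top Z: go to q0, push BZ → (q0, a, BZ)
  ε-move, top B: go to q1, push ε → (q1, a, Z)
  read a, top Z: go to q0, push BZ → (q0, ε, BZ)
  ε-move, top B: go to q1, push ε → (q1, ε, Z)
All input consumed in state q1 with stack Z.

Z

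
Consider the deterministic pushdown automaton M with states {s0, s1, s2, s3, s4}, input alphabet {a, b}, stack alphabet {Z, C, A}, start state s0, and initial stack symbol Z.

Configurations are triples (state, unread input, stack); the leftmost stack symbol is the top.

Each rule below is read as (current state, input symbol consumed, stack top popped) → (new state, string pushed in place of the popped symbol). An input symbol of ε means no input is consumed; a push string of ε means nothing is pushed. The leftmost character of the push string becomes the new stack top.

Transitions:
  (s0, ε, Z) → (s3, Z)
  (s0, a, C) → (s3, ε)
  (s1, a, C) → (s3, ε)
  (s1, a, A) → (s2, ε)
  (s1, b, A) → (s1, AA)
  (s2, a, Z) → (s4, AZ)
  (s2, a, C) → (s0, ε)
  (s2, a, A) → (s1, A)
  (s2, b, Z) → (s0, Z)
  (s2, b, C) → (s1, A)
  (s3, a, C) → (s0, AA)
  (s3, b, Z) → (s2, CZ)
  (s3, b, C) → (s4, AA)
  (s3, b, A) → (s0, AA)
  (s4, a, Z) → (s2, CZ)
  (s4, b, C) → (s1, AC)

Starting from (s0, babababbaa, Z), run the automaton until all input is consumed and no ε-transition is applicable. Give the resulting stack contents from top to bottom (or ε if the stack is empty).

(s0, babababbaa, Z)
  ε-move, top Z: go to s3, push Z → (s3, babababbaa, Z)
  read b, top Z: go to s2, push CZ → (s2, abababbaa, CZ)
  read a, top C: go to s0, push ε → (s0, bababbaa, Z)
  ε-move, top Z: go to s3, push Z → (s3, bababbaa, Z)
  read b, top Z: go to s2, push CZ → (s2, ababbaa, CZ)
  read a, top C: go to s0, push ε → (s0, babbaa, Z)
  ε-move, top Z: go to s3, push Z → (s3, babbaa, Z)
  read b, top Z: go to s2, push CZ → (s2, abbaa, CZ)
  read a, top C: go to s0, push ε → (s0, bbaa, Z)
  ε-move, top Z: go to s3, push Z → (s3, bbaa, Z)
  read b, top Z: go to s2, push CZ → (s2, baa, CZ)
  read b, top C: go to s1, push A → (s1, aa, AZ)
  read a, top A: go to s2, push ε → (s2, a, Z)
  read a, top Z: go to s4, push AZ → (s4, ε, AZ)
All input consumed in state s4 with stack AZ.

AZ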